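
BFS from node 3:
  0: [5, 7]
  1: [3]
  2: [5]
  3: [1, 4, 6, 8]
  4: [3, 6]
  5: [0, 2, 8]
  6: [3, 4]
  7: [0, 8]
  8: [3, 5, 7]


Visit 3, enqueue [1, 4, 6, 8]
Visit 1, enqueue []
Visit 4, enqueue []
Visit 6, enqueue []
Visit 8, enqueue [5, 7]
Visit 5, enqueue [0, 2]
Visit 7, enqueue []
Visit 0, enqueue []
Visit 2, enqueue []

BFS order: [3, 1, 4, 6, 8, 5, 7, 0, 2]


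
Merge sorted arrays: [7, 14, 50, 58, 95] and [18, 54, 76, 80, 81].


Take 7 from A
Take 14 from A
Take 18 from B
Take 50 from A
Take 54 from B
Take 58 from A
Take 76 from B
Take 80 from B
Take 81 from B

Merged: [7, 14, 18, 50, 54, 58, 76, 80, 81, 95]


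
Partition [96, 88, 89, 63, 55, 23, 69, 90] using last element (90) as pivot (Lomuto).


Pivot: 90
  88 <= 90: swap -> [88, 96, 89, 63, 55, 23, 69, 90]
  89 <= 90: swap -> [88, 89, 96, 63, 55, 23, 69, 90]
  63 <= 90: swap -> [88, 89, 63, 96, 55, 23, 69, 90]
  55 <= 90: swap -> [88, 89, 63, 55, 96, 23, 69, 90]
  23 <= 90: swap -> [88, 89, 63, 55, 23, 96, 69, 90]
  69 <= 90: swap -> [88, 89, 63, 55, 23, 69, 96, 90]
Place pivot at 6: [88, 89, 63, 55, 23, 69, 90, 96]

Partitioned: [88, 89, 63, 55, 23, 69, 90, 96]


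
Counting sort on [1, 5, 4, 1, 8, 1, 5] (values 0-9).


Input: [1, 5, 4, 1, 8, 1, 5]
Counts: [0, 3, 0, 0, 1, 2, 0, 0, 1, 0]

Sorted: [1, 1, 1, 4, 5, 5, 8]


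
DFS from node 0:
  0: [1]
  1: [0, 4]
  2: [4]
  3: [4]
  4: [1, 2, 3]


Visit 0, push [1]
Visit 1, push [4]
Visit 4, push [3, 2]
Visit 2, push []
Visit 3, push []

DFS order: [0, 1, 4, 2, 3]


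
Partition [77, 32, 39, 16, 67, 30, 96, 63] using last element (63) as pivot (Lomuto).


Pivot: 63
  32 <= 63: swap -> [32, 77, 39, 16, 67, 30, 96, 63]
  39 <= 63: swap -> [32, 39, 77, 16, 67, 30, 96, 63]
  16 <= 63: swap -> [32, 39, 16, 77, 67, 30, 96, 63]
  30 <= 63: swap -> [32, 39, 16, 30, 67, 77, 96, 63]
Place pivot at 4: [32, 39, 16, 30, 63, 77, 96, 67]

Partitioned: [32, 39, 16, 30, 63, 77, 96, 67]


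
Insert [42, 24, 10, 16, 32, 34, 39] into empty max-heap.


Insert 42: [42]
Insert 24: [42, 24]
Insert 10: [42, 24, 10]
Insert 16: [42, 24, 10, 16]
Insert 32: [42, 32, 10, 16, 24]
Insert 34: [42, 32, 34, 16, 24, 10]
Insert 39: [42, 32, 39, 16, 24, 10, 34]

Final heap: [42, 32, 39, 16, 24, 10, 34]


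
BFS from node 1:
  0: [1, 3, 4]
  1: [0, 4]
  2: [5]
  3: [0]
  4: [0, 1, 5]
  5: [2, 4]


Visit 1, enqueue [0, 4]
Visit 0, enqueue [3]
Visit 4, enqueue [5]
Visit 3, enqueue []
Visit 5, enqueue [2]
Visit 2, enqueue []

BFS order: [1, 0, 4, 3, 5, 2]


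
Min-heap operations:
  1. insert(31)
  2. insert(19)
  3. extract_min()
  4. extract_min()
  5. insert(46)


insert(31) -> [31]
insert(19) -> [19, 31]
extract_min()->19, [31]
extract_min()->31, []
insert(46) -> [46]

Final heap: [46]


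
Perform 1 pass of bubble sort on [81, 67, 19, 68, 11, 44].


Initial: [81, 67, 19, 68, 11, 44]
Pass 1: [67, 19, 68, 11, 44, 81] (5 swaps)

After 1 pass: [67, 19, 68, 11, 44, 81]


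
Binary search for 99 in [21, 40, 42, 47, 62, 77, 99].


Step 1: lo=0, hi=6, mid=3, val=47
Step 2: lo=4, hi=6, mid=5, val=77
Step 3: lo=6, hi=6, mid=6, val=99

Found at index 6


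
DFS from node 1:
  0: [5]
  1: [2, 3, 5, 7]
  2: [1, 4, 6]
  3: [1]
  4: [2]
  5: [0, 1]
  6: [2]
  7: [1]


Visit 1, push [7, 5, 3, 2]
Visit 2, push [6, 4]
Visit 4, push []
Visit 6, push []
Visit 3, push []
Visit 5, push [0]
Visit 0, push []
Visit 7, push []

DFS order: [1, 2, 4, 6, 3, 5, 0, 7]


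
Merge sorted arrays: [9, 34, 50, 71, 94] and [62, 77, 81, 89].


Take 9 from A
Take 34 from A
Take 50 from A
Take 62 from B
Take 71 from A
Take 77 from B
Take 81 from B
Take 89 from B

Merged: [9, 34, 50, 62, 71, 77, 81, 89, 94]


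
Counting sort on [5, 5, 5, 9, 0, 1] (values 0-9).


Input: [5, 5, 5, 9, 0, 1]
Counts: [1, 1, 0, 0, 0, 3, 0, 0, 0, 1]

Sorted: [0, 1, 5, 5, 5, 9]


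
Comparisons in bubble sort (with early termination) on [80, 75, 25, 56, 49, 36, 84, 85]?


Algorithm: bubble sort (with early termination)
Input: [80, 75, 25, 56, 49, 36, 84, 85]
Sorted: [25, 36, 49, 56, 75, 80, 84, 85]

25


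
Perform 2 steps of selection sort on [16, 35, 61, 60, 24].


Initial: [16, 35, 61, 60, 24]
Step 1: min=16 at 0
  Swap: [16, 35, 61, 60, 24]
Step 2: min=24 at 4
  Swap: [16, 24, 61, 60, 35]

After 2 steps: [16, 24, 61, 60, 35]


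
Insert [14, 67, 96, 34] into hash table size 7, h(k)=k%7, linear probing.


Insert 14: h=0 -> slot 0
Insert 67: h=4 -> slot 4
Insert 96: h=5 -> slot 5
Insert 34: h=6 -> slot 6

Table: [14, None, None, None, 67, 96, 34]


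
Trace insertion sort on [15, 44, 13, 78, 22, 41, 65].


Initial: [15, 44, 13, 78, 22, 41, 65]
Insert 44: [15, 44, 13, 78, 22, 41, 65]
Insert 13: [13, 15, 44, 78, 22, 41, 65]
Insert 78: [13, 15, 44, 78, 22, 41, 65]
Insert 22: [13, 15, 22, 44, 78, 41, 65]
Insert 41: [13, 15, 22, 41, 44, 78, 65]
Insert 65: [13, 15, 22, 41, 44, 65, 78]

Sorted: [13, 15, 22, 41, 44, 65, 78]


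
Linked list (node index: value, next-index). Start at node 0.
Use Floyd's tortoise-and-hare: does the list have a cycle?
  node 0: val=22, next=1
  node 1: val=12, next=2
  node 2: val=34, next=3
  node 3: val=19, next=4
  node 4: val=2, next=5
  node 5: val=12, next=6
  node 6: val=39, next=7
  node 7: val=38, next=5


Floyd's tortoise (slow, +1) and hare (fast, +2):
  init: slow=0, fast=0
  step 1: slow=1, fast=2
  step 2: slow=2, fast=4
  step 3: slow=3, fast=6
  step 4: slow=4, fast=5
  step 5: slow=5, fast=7
  step 6: slow=6, fast=6
  slow == fast at node 6: cycle detected

Cycle: yes


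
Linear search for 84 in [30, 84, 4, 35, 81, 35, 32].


i=0: 30!=84
i=1: 84==84 found!

Found at 1, 2 comps


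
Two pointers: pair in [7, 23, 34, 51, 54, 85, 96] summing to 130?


lo=0(7)+hi=6(96)=103
lo=1(23)+hi=6(96)=119
lo=2(34)+hi=6(96)=130

Yes: 34+96=130


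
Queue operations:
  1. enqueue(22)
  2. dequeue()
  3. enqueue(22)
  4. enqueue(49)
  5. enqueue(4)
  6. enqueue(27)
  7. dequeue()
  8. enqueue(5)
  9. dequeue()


enqueue(22) -> [22]
dequeue()->22, []
enqueue(22) -> [22]
enqueue(49) -> [22, 49]
enqueue(4) -> [22, 49, 4]
enqueue(27) -> [22, 49, 4, 27]
dequeue()->22, [49, 4, 27]
enqueue(5) -> [49, 4, 27, 5]
dequeue()->49, [4, 27, 5]

Final queue: [4, 27, 5]


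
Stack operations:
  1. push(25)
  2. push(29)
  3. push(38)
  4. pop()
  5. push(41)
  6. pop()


push(25) -> [25]
push(29) -> [25, 29]
push(38) -> [25, 29, 38]
pop()->38, [25, 29]
push(41) -> [25, 29, 41]
pop()->41, [25, 29]

Final stack: [25, 29]


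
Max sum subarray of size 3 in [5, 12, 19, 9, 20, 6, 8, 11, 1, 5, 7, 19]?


[0:3]: 36
[1:4]: 40
[2:5]: 48
[3:6]: 35
[4:7]: 34
[5:8]: 25
[6:9]: 20
[7:10]: 17
[8:11]: 13
[9:12]: 31

Max: 48 at [2:5]


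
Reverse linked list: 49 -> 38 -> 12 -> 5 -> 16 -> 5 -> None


Step 1: curr=49, set curr.next=prev(None) | reversed so far: 49
Step 2: curr=38, set curr.next=prev(49) | reversed so far: 38 -> 49
Step 3: curr=12, set curr.next=prev(38) | reversed so far: 12 -> 38 -> 49
Step 4: curr=5, set curr.next=prev(12) | reversed so far: 5 -> 12 -> 38 -> 49
Step 5: curr=16, set curr.next=prev(5) | reversed so far: 16 -> 5 -> 12 -> 38 -> 49
Step 6: curr=5, set curr.next=prev(16) | reversed so far: 5 -> 16 -> 5 -> 12 -> 38 -> 49

5 -> 16 -> 5 -> 12 -> 38 -> 49 -> None


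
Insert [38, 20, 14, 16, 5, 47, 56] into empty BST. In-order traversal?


Insert 38: root
Insert 20: L from 38
Insert 14: L from 38 -> L from 20
Insert 16: L from 38 -> L from 20 -> R from 14
Insert 5: L from 38 -> L from 20 -> L from 14
Insert 47: R from 38
Insert 56: R from 38 -> R from 47

In-order: [5, 14, 16, 20, 38, 47, 56]


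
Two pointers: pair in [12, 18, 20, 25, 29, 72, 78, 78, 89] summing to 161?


lo=0(12)+hi=8(89)=101
lo=1(18)+hi=8(89)=107
lo=2(20)+hi=8(89)=109
lo=3(25)+hi=8(89)=114
lo=4(29)+hi=8(89)=118
lo=5(72)+hi=8(89)=161

Yes: 72+89=161


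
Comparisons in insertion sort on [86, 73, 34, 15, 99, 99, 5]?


Algorithm: insertion sort
Input: [86, 73, 34, 15, 99, 99, 5]
Sorted: [5, 15, 34, 73, 86, 99, 99]

14


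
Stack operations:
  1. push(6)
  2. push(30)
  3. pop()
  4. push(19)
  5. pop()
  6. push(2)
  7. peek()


push(6) -> [6]
push(30) -> [6, 30]
pop()->30, [6]
push(19) -> [6, 19]
pop()->19, [6]
push(2) -> [6, 2]
peek()->2

Final stack: [6, 2]


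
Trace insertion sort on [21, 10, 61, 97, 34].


Initial: [21, 10, 61, 97, 34]
Insert 10: [10, 21, 61, 97, 34]
Insert 61: [10, 21, 61, 97, 34]
Insert 97: [10, 21, 61, 97, 34]
Insert 34: [10, 21, 34, 61, 97]

Sorted: [10, 21, 34, 61, 97]


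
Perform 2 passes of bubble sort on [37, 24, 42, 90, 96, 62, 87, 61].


Initial: [37, 24, 42, 90, 96, 62, 87, 61]
Pass 1: [24, 37, 42, 90, 62, 87, 61, 96] (4 swaps)
Pass 2: [24, 37, 42, 62, 87, 61, 90, 96] (3 swaps)

After 2 passes: [24, 37, 42, 62, 87, 61, 90, 96]


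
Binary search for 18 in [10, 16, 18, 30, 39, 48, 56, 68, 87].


Step 1: lo=0, hi=8, mid=4, val=39
Step 2: lo=0, hi=3, mid=1, val=16
Step 3: lo=2, hi=3, mid=2, val=18

Found at index 2


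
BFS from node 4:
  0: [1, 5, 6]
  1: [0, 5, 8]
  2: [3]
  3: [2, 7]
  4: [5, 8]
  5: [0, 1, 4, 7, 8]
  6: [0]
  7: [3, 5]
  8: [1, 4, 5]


Visit 4, enqueue [5, 8]
Visit 5, enqueue [0, 1, 7]
Visit 8, enqueue []
Visit 0, enqueue [6]
Visit 1, enqueue []
Visit 7, enqueue [3]
Visit 6, enqueue []
Visit 3, enqueue [2]
Visit 2, enqueue []

BFS order: [4, 5, 8, 0, 1, 7, 6, 3, 2]


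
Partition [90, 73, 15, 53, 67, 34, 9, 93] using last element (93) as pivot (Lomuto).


Pivot: 93
  90 <= 93: advance i (no swap)
  73 <= 93: advance i (no swap)
  15 <= 93: advance i (no swap)
  53 <= 93: advance i (no swap)
  67 <= 93: advance i (no swap)
  34 <= 93: advance i (no swap)
  9 <= 93: advance i (no swap)
Place pivot at 7: [90, 73, 15, 53, 67, 34, 9, 93]

Partitioned: [90, 73, 15, 53, 67, 34, 9, 93]


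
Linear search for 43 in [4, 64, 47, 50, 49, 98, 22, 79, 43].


i=0: 4!=43
i=1: 64!=43
i=2: 47!=43
i=3: 50!=43
i=4: 49!=43
i=5: 98!=43
i=6: 22!=43
i=7: 79!=43
i=8: 43==43 found!

Found at 8, 9 comps


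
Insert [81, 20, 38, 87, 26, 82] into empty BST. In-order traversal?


Insert 81: root
Insert 20: L from 81
Insert 38: L from 81 -> R from 20
Insert 87: R from 81
Insert 26: L from 81 -> R from 20 -> L from 38
Insert 82: R from 81 -> L from 87

In-order: [20, 26, 38, 81, 82, 87]


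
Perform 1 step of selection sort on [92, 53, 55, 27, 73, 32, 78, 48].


Initial: [92, 53, 55, 27, 73, 32, 78, 48]
Step 1: min=27 at 3
  Swap: [27, 53, 55, 92, 73, 32, 78, 48]

After 1 step: [27, 53, 55, 92, 73, 32, 78, 48]


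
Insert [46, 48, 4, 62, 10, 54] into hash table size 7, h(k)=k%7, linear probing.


Insert 46: h=4 -> slot 4
Insert 48: h=6 -> slot 6
Insert 4: h=4, 1 probes -> slot 5
Insert 62: h=6, 1 probes -> slot 0
Insert 10: h=3 -> slot 3
Insert 54: h=5, 3 probes -> slot 1

Table: [62, 54, None, 10, 46, 4, 48]


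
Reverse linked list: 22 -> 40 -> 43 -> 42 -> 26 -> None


Step 1: curr=22, set curr.next=prev(None) | reversed so far: 22
Step 2: curr=40, set curr.next=prev(22) | reversed so far: 40 -> 22
Step 3: curr=43, set curr.next=prev(40) | reversed so far: 43 -> 40 -> 22
Step 4: curr=42, set curr.next=prev(43) | reversed so far: 42 -> 43 -> 40 -> 22
Step 5: curr=26, set curr.next=prev(42) | reversed so far: 26 -> 42 -> 43 -> 40 -> 22

26 -> 42 -> 43 -> 40 -> 22 -> None


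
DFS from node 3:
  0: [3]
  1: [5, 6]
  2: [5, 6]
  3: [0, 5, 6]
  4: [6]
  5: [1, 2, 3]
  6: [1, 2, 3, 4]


Visit 3, push [6, 5, 0]
Visit 0, push []
Visit 5, push [2, 1]
Visit 1, push [6]
Visit 6, push [4, 2]
Visit 2, push []
Visit 4, push []

DFS order: [3, 0, 5, 1, 6, 2, 4]


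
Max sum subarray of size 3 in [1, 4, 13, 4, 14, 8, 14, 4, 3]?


[0:3]: 18
[1:4]: 21
[2:5]: 31
[3:6]: 26
[4:7]: 36
[5:8]: 26
[6:9]: 21

Max: 36 at [4:7]


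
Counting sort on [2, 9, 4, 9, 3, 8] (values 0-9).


Input: [2, 9, 4, 9, 3, 8]
Counts: [0, 0, 1, 1, 1, 0, 0, 0, 1, 2]

Sorted: [2, 3, 4, 8, 9, 9]


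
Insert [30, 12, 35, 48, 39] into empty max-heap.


Insert 30: [30]
Insert 12: [30, 12]
Insert 35: [35, 12, 30]
Insert 48: [48, 35, 30, 12]
Insert 39: [48, 39, 30, 12, 35]

Final heap: [48, 39, 30, 12, 35]


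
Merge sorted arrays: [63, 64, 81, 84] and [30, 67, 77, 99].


Take 30 from B
Take 63 from A
Take 64 from A
Take 67 from B
Take 77 from B
Take 81 from A
Take 84 from A

Merged: [30, 63, 64, 67, 77, 81, 84, 99]


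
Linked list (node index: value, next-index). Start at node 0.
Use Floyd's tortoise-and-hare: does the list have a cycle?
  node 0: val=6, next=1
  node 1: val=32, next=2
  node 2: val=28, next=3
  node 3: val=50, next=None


Floyd's tortoise (slow, +1) and hare (fast, +2):
  init: slow=0, fast=0
  step 1: slow=1, fast=2
  step 2: fast 2->3->None, no cycle

Cycle: no


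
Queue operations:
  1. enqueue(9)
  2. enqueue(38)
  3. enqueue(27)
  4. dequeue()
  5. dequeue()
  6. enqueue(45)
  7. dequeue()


enqueue(9) -> [9]
enqueue(38) -> [9, 38]
enqueue(27) -> [9, 38, 27]
dequeue()->9, [38, 27]
dequeue()->38, [27]
enqueue(45) -> [27, 45]
dequeue()->27, [45]

Final queue: [45]


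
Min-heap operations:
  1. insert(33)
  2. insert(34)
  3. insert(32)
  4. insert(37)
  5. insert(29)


insert(33) -> [33]
insert(34) -> [33, 34]
insert(32) -> [32, 34, 33]
insert(37) -> [32, 34, 33, 37]
insert(29) -> [29, 32, 33, 37, 34]

Final heap: [29, 32, 33, 37, 34]


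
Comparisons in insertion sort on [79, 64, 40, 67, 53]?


Algorithm: insertion sort
Input: [79, 64, 40, 67, 53]
Sorted: [40, 53, 64, 67, 79]

9


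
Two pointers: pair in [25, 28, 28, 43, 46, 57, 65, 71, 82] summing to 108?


lo=0(25)+hi=8(82)=107
lo=1(28)+hi=8(82)=110
lo=1(28)+hi=7(71)=99
lo=2(28)+hi=7(71)=99
lo=3(43)+hi=7(71)=114
lo=3(43)+hi=6(65)=108

Yes: 43+65=108


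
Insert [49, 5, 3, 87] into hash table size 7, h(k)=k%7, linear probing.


Insert 49: h=0 -> slot 0
Insert 5: h=5 -> slot 5
Insert 3: h=3 -> slot 3
Insert 87: h=3, 1 probes -> slot 4

Table: [49, None, None, 3, 87, 5, None]


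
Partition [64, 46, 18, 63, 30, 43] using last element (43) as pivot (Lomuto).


Pivot: 43
  18 <= 43: swap -> [18, 46, 64, 63, 30, 43]
  30 <= 43: swap -> [18, 30, 64, 63, 46, 43]
Place pivot at 2: [18, 30, 43, 63, 46, 64]

Partitioned: [18, 30, 43, 63, 46, 64]


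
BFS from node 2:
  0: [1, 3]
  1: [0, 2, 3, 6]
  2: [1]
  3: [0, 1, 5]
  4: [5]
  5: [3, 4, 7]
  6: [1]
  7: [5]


Visit 2, enqueue [1]
Visit 1, enqueue [0, 3, 6]
Visit 0, enqueue []
Visit 3, enqueue [5]
Visit 6, enqueue []
Visit 5, enqueue [4, 7]
Visit 4, enqueue []
Visit 7, enqueue []

BFS order: [2, 1, 0, 3, 6, 5, 4, 7]


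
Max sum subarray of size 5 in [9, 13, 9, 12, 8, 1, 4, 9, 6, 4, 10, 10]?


[0:5]: 51
[1:6]: 43
[2:7]: 34
[3:8]: 34
[4:9]: 28
[5:10]: 24
[6:11]: 33
[7:12]: 39

Max: 51 at [0:5]


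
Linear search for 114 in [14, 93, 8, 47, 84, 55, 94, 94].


i=0: 14!=114
i=1: 93!=114
i=2: 8!=114
i=3: 47!=114
i=4: 84!=114
i=5: 55!=114
i=6: 94!=114
i=7: 94!=114

Not found, 8 comps


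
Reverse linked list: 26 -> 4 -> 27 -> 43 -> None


Step 1: curr=26, set curr.next=prev(None) | reversed so far: 26
Step 2: curr=4, set curr.next=prev(26) | reversed so far: 4 -> 26
Step 3: curr=27, set curr.next=prev(4) | reversed so far: 27 -> 4 -> 26
Step 4: curr=43, set curr.next=prev(27) | reversed so far: 43 -> 27 -> 4 -> 26

43 -> 27 -> 4 -> 26 -> None


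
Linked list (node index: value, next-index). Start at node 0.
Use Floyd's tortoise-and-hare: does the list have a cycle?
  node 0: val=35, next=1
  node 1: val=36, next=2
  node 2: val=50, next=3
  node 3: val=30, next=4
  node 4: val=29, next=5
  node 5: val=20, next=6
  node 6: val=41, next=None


Floyd's tortoise (slow, +1) and hare (fast, +2):
  init: slow=0, fast=0
  step 1: slow=1, fast=2
  step 2: slow=2, fast=4
  step 3: slow=3, fast=6
  step 4: fast -> None, no cycle

Cycle: no


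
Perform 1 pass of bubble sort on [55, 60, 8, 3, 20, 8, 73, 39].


Initial: [55, 60, 8, 3, 20, 8, 73, 39]
Pass 1: [55, 8, 3, 20, 8, 60, 39, 73] (5 swaps)

After 1 pass: [55, 8, 3, 20, 8, 60, 39, 73]


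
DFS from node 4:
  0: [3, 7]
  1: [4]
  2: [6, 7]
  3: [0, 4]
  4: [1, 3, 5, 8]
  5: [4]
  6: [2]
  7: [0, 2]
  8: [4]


Visit 4, push [8, 5, 3, 1]
Visit 1, push []
Visit 3, push [0]
Visit 0, push [7]
Visit 7, push [2]
Visit 2, push [6]
Visit 6, push []
Visit 5, push []
Visit 8, push []

DFS order: [4, 1, 3, 0, 7, 2, 6, 5, 8]


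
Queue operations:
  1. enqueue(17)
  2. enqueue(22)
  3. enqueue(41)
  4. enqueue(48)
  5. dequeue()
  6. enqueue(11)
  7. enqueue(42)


enqueue(17) -> [17]
enqueue(22) -> [17, 22]
enqueue(41) -> [17, 22, 41]
enqueue(48) -> [17, 22, 41, 48]
dequeue()->17, [22, 41, 48]
enqueue(11) -> [22, 41, 48, 11]
enqueue(42) -> [22, 41, 48, 11, 42]

Final queue: [22, 41, 48, 11, 42]


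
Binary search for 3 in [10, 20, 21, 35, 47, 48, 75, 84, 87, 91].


Step 1: lo=0, hi=9, mid=4, val=47
Step 2: lo=0, hi=3, mid=1, val=20
Step 3: lo=0, hi=0, mid=0, val=10

Not found


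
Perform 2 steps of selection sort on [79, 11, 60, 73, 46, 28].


Initial: [79, 11, 60, 73, 46, 28]
Step 1: min=11 at 1
  Swap: [11, 79, 60, 73, 46, 28]
Step 2: min=28 at 5
  Swap: [11, 28, 60, 73, 46, 79]

After 2 steps: [11, 28, 60, 73, 46, 79]


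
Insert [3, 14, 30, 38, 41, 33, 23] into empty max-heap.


Insert 3: [3]
Insert 14: [14, 3]
Insert 30: [30, 3, 14]
Insert 38: [38, 30, 14, 3]
Insert 41: [41, 38, 14, 3, 30]
Insert 33: [41, 38, 33, 3, 30, 14]
Insert 23: [41, 38, 33, 3, 30, 14, 23]

Final heap: [41, 38, 33, 3, 30, 14, 23]


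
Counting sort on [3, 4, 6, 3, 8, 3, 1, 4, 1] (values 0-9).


Input: [3, 4, 6, 3, 8, 3, 1, 4, 1]
Counts: [0, 2, 0, 3, 2, 0, 1, 0, 1, 0]

Sorted: [1, 1, 3, 3, 3, 4, 4, 6, 8]


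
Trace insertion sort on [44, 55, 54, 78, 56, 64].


Initial: [44, 55, 54, 78, 56, 64]
Insert 55: [44, 55, 54, 78, 56, 64]
Insert 54: [44, 54, 55, 78, 56, 64]
Insert 78: [44, 54, 55, 78, 56, 64]
Insert 56: [44, 54, 55, 56, 78, 64]
Insert 64: [44, 54, 55, 56, 64, 78]

Sorted: [44, 54, 55, 56, 64, 78]


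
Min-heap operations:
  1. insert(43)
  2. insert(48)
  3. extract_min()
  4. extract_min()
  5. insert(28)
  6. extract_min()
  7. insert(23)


insert(43) -> [43]
insert(48) -> [43, 48]
extract_min()->43, [48]
extract_min()->48, []
insert(28) -> [28]
extract_min()->28, []
insert(23) -> [23]

Final heap: [23]


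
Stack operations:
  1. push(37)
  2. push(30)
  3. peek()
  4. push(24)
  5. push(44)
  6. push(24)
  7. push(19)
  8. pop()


push(37) -> [37]
push(30) -> [37, 30]
peek()->30
push(24) -> [37, 30, 24]
push(44) -> [37, 30, 24, 44]
push(24) -> [37, 30, 24, 44, 24]
push(19) -> [37, 30, 24, 44, 24, 19]
pop()->19, [37, 30, 24, 44, 24]

Final stack: [37, 30, 24, 44, 24]


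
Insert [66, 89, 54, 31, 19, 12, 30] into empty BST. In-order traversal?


Insert 66: root
Insert 89: R from 66
Insert 54: L from 66
Insert 31: L from 66 -> L from 54
Insert 19: L from 66 -> L from 54 -> L from 31
Insert 12: L from 66 -> L from 54 -> L from 31 -> L from 19
Insert 30: L from 66 -> L from 54 -> L from 31 -> R from 19

In-order: [12, 19, 30, 31, 54, 66, 89]


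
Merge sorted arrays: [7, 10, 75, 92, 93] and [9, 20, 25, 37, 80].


Take 7 from A
Take 9 from B
Take 10 from A
Take 20 from B
Take 25 from B
Take 37 from B
Take 75 from A
Take 80 from B

Merged: [7, 9, 10, 20, 25, 37, 75, 80, 92, 93]


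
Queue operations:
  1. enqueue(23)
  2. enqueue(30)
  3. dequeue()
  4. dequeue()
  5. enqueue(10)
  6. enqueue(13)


enqueue(23) -> [23]
enqueue(30) -> [23, 30]
dequeue()->23, [30]
dequeue()->30, []
enqueue(10) -> [10]
enqueue(13) -> [10, 13]

Final queue: [10, 13]


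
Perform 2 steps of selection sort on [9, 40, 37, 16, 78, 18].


Initial: [9, 40, 37, 16, 78, 18]
Step 1: min=9 at 0
  Swap: [9, 40, 37, 16, 78, 18]
Step 2: min=16 at 3
  Swap: [9, 16, 37, 40, 78, 18]

After 2 steps: [9, 16, 37, 40, 78, 18]


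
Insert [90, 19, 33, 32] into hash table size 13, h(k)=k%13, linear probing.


Insert 90: h=12 -> slot 12
Insert 19: h=6 -> slot 6
Insert 33: h=7 -> slot 7
Insert 32: h=6, 2 probes -> slot 8

Table: [None, None, None, None, None, None, 19, 33, 32, None, None, None, 90]


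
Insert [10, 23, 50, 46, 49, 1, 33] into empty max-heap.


Insert 10: [10]
Insert 23: [23, 10]
Insert 50: [50, 10, 23]
Insert 46: [50, 46, 23, 10]
Insert 49: [50, 49, 23, 10, 46]
Insert 1: [50, 49, 23, 10, 46, 1]
Insert 33: [50, 49, 33, 10, 46, 1, 23]

Final heap: [50, 49, 33, 10, 46, 1, 23]


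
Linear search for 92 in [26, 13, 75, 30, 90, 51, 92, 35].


i=0: 26!=92
i=1: 13!=92
i=2: 75!=92
i=3: 30!=92
i=4: 90!=92
i=5: 51!=92
i=6: 92==92 found!

Found at 6, 7 comps


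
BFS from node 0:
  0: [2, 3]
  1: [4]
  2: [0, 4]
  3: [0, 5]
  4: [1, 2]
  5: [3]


Visit 0, enqueue [2, 3]
Visit 2, enqueue [4]
Visit 3, enqueue [5]
Visit 4, enqueue [1]
Visit 5, enqueue []
Visit 1, enqueue []

BFS order: [0, 2, 3, 4, 5, 1]


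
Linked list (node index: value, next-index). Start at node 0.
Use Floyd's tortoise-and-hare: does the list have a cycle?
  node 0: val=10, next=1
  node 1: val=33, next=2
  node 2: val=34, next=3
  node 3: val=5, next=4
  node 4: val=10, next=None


Floyd's tortoise (slow, +1) and hare (fast, +2):
  init: slow=0, fast=0
  step 1: slow=1, fast=2
  step 2: slow=2, fast=4
  step 3: fast -> None, no cycle

Cycle: no


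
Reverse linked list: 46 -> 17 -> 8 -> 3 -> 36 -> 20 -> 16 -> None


Step 1: curr=46, set curr.next=prev(None) | reversed so far: 46
Step 2: curr=17, set curr.next=prev(46) | reversed so far: 17 -> 46
Step 3: curr=8, set curr.next=prev(17) | reversed so far: 8 -> 17 -> 46
Step 4: curr=3, set curr.next=prev(8) | reversed so far: 3 -> 8 -> 17 -> 46
Step 5: curr=36, set curr.next=prev(3) | reversed so far: 36 -> 3 -> 8 -> 17 -> 46
Step 6: curr=20, set curr.next=prev(36) | reversed so far: 20 -> 36 -> 3 -> 8 -> 17 -> 46
Step 7: curr=16, set curr.next=prev(20) | reversed so far: 16 -> 20 -> 36 -> 3 -> 8 -> 17 -> 46

16 -> 20 -> 36 -> 3 -> 8 -> 17 -> 46 -> None


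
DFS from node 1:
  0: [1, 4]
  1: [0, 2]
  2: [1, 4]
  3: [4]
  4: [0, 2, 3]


Visit 1, push [2, 0]
Visit 0, push [4]
Visit 4, push [3, 2]
Visit 2, push []
Visit 3, push []

DFS order: [1, 0, 4, 2, 3]


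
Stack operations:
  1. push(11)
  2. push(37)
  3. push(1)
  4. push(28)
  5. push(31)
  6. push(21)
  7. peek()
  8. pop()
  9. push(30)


push(11) -> [11]
push(37) -> [11, 37]
push(1) -> [11, 37, 1]
push(28) -> [11, 37, 1, 28]
push(31) -> [11, 37, 1, 28, 31]
push(21) -> [11, 37, 1, 28, 31, 21]
peek()->21
pop()->21, [11, 37, 1, 28, 31]
push(30) -> [11, 37, 1, 28, 31, 30]

Final stack: [11, 37, 1, 28, 31, 30]


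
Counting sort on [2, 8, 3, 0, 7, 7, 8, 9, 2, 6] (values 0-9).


Input: [2, 8, 3, 0, 7, 7, 8, 9, 2, 6]
Counts: [1, 0, 2, 1, 0, 0, 1, 2, 2, 1]

Sorted: [0, 2, 2, 3, 6, 7, 7, 8, 8, 9]


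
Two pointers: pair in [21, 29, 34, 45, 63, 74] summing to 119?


lo=0(21)+hi=5(74)=95
lo=1(29)+hi=5(74)=103
lo=2(34)+hi=5(74)=108
lo=3(45)+hi=5(74)=119

Yes: 45+74=119


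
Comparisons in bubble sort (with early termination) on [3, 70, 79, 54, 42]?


Algorithm: bubble sort (with early termination)
Input: [3, 70, 79, 54, 42]
Sorted: [3, 42, 54, 70, 79]

10


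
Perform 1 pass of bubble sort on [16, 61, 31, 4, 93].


Initial: [16, 61, 31, 4, 93]
Pass 1: [16, 31, 4, 61, 93] (2 swaps)

After 1 pass: [16, 31, 4, 61, 93]


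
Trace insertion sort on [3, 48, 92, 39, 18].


Initial: [3, 48, 92, 39, 18]
Insert 48: [3, 48, 92, 39, 18]
Insert 92: [3, 48, 92, 39, 18]
Insert 39: [3, 39, 48, 92, 18]
Insert 18: [3, 18, 39, 48, 92]

Sorted: [3, 18, 39, 48, 92]


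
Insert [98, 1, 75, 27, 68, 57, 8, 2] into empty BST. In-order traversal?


Insert 98: root
Insert 1: L from 98
Insert 75: L from 98 -> R from 1
Insert 27: L from 98 -> R from 1 -> L from 75
Insert 68: L from 98 -> R from 1 -> L from 75 -> R from 27
Insert 57: L from 98 -> R from 1 -> L from 75 -> R from 27 -> L from 68
Insert 8: L from 98 -> R from 1 -> L from 75 -> L from 27
Insert 2: L from 98 -> R from 1 -> L from 75 -> L from 27 -> L from 8

In-order: [1, 2, 8, 27, 57, 68, 75, 98]


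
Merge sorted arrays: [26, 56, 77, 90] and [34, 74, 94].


Take 26 from A
Take 34 from B
Take 56 from A
Take 74 from B
Take 77 from A
Take 90 from A

Merged: [26, 34, 56, 74, 77, 90, 94]


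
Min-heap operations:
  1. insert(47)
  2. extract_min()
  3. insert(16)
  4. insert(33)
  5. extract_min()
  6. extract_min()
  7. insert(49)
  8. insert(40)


insert(47) -> [47]
extract_min()->47, []
insert(16) -> [16]
insert(33) -> [16, 33]
extract_min()->16, [33]
extract_min()->33, []
insert(49) -> [49]
insert(40) -> [40, 49]

Final heap: [40, 49]


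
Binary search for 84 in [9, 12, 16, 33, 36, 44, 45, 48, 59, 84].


Step 1: lo=0, hi=9, mid=4, val=36
Step 2: lo=5, hi=9, mid=7, val=48
Step 3: lo=8, hi=9, mid=8, val=59
Step 4: lo=9, hi=9, mid=9, val=84

Found at index 9


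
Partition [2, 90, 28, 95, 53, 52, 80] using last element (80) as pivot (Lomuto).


Pivot: 80
  2 <= 80: advance i (no swap)
  28 <= 80: swap -> [2, 28, 90, 95, 53, 52, 80]
  53 <= 80: swap -> [2, 28, 53, 95, 90, 52, 80]
  52 <= 80: swap -> [2, 28, 53, 52, 90, 95, 80]
Place pivot at 4: [2, 28, 53, 52, 80, 95, 90]

Partitioned: [2, 28, 53, 52, 80, 95, 90]


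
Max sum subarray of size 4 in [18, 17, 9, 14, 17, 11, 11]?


[0:4]: 58
[1:5]: 57
[2:6]: 51
[3:7]: 53

Max: 58 at [0:4]


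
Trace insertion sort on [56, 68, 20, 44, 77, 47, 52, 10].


Initial: [56, 68, 20, 44, 77, 47, 52, 10]
Insert 68: [56, 68, 20, 44, 77, 47, 52, 10]
Insert 20: [20, 56, 68, 44, 77, 47, 52, 10]
Insert 44: [20, 44, 56, 68, 77, 47, 52, 10]
Insert 77: [20, 44, 56, 68, 77, 47, 52, 10]
Insert 47: [20, 44, 47, 56, 68, 77, 52, 10]
Insert 52: [20, 44, 47, 52, 56, 68, 77, 10]
Insert 10: [10, 20, 44, 47, 52, 56, 68, 77]

Sorted: [10, 20, 44, 47, 52, 56, 68, 77]


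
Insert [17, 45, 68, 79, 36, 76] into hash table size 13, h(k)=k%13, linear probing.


Insert 17: h=4 -> slot 4
Insert 45: h=6 -> slot 6
Insert 68: h=3 -> slot 3
Insert 79: h=1 -> slot 1
Insert 36: h=10 -> slot 10
Insert 76: h=11 -> slot 11

Table: [None, 79, None, 68, 17, None, 45, None, None, None, 36, 76, None]


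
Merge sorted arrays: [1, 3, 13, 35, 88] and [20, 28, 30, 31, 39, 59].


Take 1 from A
Take 3 from A
Take 13 from A
Take 20 from B
Take 28 from B
Take 30 from B
Take 31 from B
Take 35 from A
Take 39 from B
Take 59 from B

Merged: [1, 3, 13, 20, 28, 30, 31, 35, 39, 59, 88]


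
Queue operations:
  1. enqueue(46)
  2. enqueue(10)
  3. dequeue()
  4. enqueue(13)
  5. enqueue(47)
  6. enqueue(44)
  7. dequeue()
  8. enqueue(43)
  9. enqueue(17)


enqueue(46) -> [46]
enqueue(10) -> [46, 10]
dequeue()->46, [10]
enqueue(13) -> [10, 13]
enqueue(47) -> [10, 13, 47]
enqueue(44) -> [10, 13, 47, 44]
dequeue()->10, [13, 47, 44]
enqueue(43) -> [13, 47, 44, 43]
enqueue(17) -> [13, 47, 44, 43, 17]

Final queue: [13, 47, 44, 43, 17]


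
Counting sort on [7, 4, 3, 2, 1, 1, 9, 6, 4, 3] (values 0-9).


Input: [7, 4, 3, 2, 1, 1, 9, 6, 4, 3]
Counts: [0, 2, 1, 2, 2, 0, 1, 1, 0, 1]

Sorted: [1, 1, 2, 3, 3, 4, 4, 6, 7, 9]


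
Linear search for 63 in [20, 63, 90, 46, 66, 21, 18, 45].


i=0: 20!=63
i=1: 63==63 found!

Found at 1, 2 comps


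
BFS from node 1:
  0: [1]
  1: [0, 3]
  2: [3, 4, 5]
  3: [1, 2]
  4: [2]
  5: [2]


Visit 1, enqueue [0, 3]
Visit 0, enqueue []
Visit 3, enqueue [2]
Visit 2, enqueue [4, 5]
Visit 4, enqueue []
Visit 5, enqueue []

BFS order: [1, 0, 3, 2, 4, 5]


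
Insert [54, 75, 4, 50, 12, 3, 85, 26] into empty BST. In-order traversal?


Insert 54: root
Insert 75: R from 54
Insert 4: L from 54
Insert 50: L from 54 -> R from 4
Insert 12: L from 54 -> R from 4 -> L from 50
Insert 3: L from 54 -> L from 4
Insert 85: R from 54 -> R from 75
Insert 26: L from 54 -> R from 4 -> L from 50 -> R from 12

In-order: [3, 4, 12, 26, 50, 54, 75, 85]


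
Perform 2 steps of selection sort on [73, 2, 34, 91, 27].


Initial: [73, 2, 34, 91, 27]
Step 1: min=2 at 1
  Swap: [2, 73, 34, 91, 27]
Step 2: min=27 at 4
  Swap: [2, 27, 34, 91, 73]

After 2 steps: [2, 27, 34, 91, 73]


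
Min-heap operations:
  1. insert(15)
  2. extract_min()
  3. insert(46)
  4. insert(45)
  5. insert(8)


insert(15) -> [15]
extract_min()->15, []
insert(46) -> [46]
insert(45) -> [45, 46]
insert(8) -> [8, 46, 45]

Final heap: [8, 46, 45]


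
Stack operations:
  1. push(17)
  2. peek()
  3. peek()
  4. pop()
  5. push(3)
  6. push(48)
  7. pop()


push(17) -> [17]
peek()->17
peek()->17
pop()->17, []
push(3) -> [3]
push(48) -> [3, 48]
pop()->48, [3]

Final stack: [3]


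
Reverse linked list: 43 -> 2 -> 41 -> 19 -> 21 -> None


Step 1: curr=43, set curr.next=prev(None) | reversed so far: 43
Step 2: curr=2, set curr.next=prev(43) | reversed so far: 2 -> 43
Step 3: curr=41, set curr.next=prev(2) | reversed so far: 41 -> 2 -> 43
Step 4: curr=19, set curr.next=prev(41) | reversed so far: 19 -> 41 -> 2 -> 43
Step 5: curr=21, set curr.next=prev(19) | reversed so far: 21 -> 19 -> 41 -> 2 -> 43

21 -> 19 -> 41 -> 2 -> 43 -> None


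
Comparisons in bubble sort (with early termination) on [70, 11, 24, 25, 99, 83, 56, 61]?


Algorithm: bubble sort (with early termination)
Input: [70, 11, 24, 25, 99, 83, 56, 61]
Sorted: [11, 24, 25, 56, 61, 70, 83, 99]

22


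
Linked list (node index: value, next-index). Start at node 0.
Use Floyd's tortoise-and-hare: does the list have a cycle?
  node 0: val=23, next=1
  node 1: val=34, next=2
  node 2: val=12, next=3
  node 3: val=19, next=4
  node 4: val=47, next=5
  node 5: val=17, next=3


Floyd's tortoise (slow, +1) and hare (fast, +2):
  init: slow=0, fast=0
  step 1: slow=1, fast=2
  step 2: slow=2, fast=4
  step 3: slow=3, fast=3
  slow == fast at node 3: cycle detected

Cycle: yes


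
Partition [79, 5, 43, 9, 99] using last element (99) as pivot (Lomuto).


Pivot: 99
  79 <= 99: advance i (no swap)
  5 <= 99: advance i (no swap)
  43 <= 99: advance i (no swap)
  9 <= 99: advance i (no swap)
Place pivot at 4: [79, 5, 43, 9, 99]

Partitioned: [79, 5, 43, 9, 99]


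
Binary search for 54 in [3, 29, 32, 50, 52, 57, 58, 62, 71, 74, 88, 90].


Step 1: lo=0, hi=11, mid=5, val=57
Step 2: lo=0, hi=4, mid=2, val=32
Step 3: lo=3, hi=4, mid=3, val=50
Step 4: lo=4, hi=4, mid=4, val=52

Not found


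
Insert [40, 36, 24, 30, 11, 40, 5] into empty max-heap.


Insert 40: [40]
Insert 36: [40, 36]
Insert 24: [40, 36, 24]
Insert 30: [40, 36, 24, 30]
Insert 11: [40, 36, 24, 30, 11]
Insert 40: [40, 36, 40, 30, 11, 24]
Insert 5: [40, 36, 40, 30, 11, 24, 5]

Final heap: [40, 36, 40, 30, 11, 24, 5]


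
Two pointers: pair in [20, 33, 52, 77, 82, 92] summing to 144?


lo=0(20)+hi=5(92)=112
lo=1(33)+hi=5(92)=125
lo=2(52)+hi=5(92)=144

Yes: 52+92=144


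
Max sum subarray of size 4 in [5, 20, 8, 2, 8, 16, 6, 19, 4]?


[0:4]: 35
[1:5]: 38
[2:6]: 34
[3:7]: 32
[4:8]: 49
[5:9]: 45

Max: 49 at [4:8]


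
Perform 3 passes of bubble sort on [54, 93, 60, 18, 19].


Initial: [54, 93, 60, 18, 19]
Pass 1: [54, 60, 18, 19, 93] (3 swaps)
Pass 2: [54, 18, 19, 60, 93] (2 swaps)
Pass 3: [18, 19, 54, 60, 93] (2 swaps)

After 3 passes: [18, 19, 54, 60, 93]


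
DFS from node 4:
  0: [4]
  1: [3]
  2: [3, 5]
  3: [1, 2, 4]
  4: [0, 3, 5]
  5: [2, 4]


Visit 4, push [5, 3, 0]
Visit 0, push []
Visit 3, push [2, 1]
Visit 1, push []
Visit 2, push [5]
Visit 5, push []

DFS order: [4, 0, 3, 1, 2, 5]


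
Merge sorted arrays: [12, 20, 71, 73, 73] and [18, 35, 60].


Take 12 from A
Take 18 from B
Take 20 from A
Take 35 from B
Take 60 from B

Merged: [12, 18, 20, 35, 60, 71, 73, 73]


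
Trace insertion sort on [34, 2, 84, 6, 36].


Initial: [34, 2, 84, 6, 36]
Insert 2: [2, 34, 84, 6, 36]
Insert 84: [2, 34, 84, 6, 36]
Insert 6: [2, 6, 34, 84, 36]
Insert 36: [2, 6, 34, 36, 84]

Sorted: [2, 6, 34, 36, 84]


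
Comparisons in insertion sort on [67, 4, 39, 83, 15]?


Algorithm: insertion sort
Input: [67, 4, 39, 83, 15]
Sorted: [4, 15, 39, 67, 83]

8


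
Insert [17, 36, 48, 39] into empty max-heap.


Insert 17: [17]
Insert 36: [36, 17]
Insert 48: [48, 17, 36]
Insert 39: [48, 39, 36, 17]

Final heap: [48, 39, 36, 17]


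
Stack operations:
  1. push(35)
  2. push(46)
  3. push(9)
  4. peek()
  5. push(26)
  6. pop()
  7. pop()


push(35) -> [35]
push(46) -> [35, 46]
push(9) -> [35, 46, 9]
peek()->9
push(26) -> [35, 46, 9, 26]
pop()->26, [35, 46, 9]
pop()->9, [35, 46]

Final stack: [35, 46]


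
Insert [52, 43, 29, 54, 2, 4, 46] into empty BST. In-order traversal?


Insert 52: root
Insert 43: L from 52
Insert 29: L from 52 -> L from 43
Insert 54: R from 52
Insert 2: L from 52 -> L from 43 -> L from 29
Insert 4: L from 52 -> L from 43 -> L from 29 -> R from 2
Insert 46: L from 52 -> R from 43

In-order: [2, 4, 29, 43, 46, 52, 54]


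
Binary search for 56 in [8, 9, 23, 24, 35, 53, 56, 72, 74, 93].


Step 1: lo=0, hi=9, mid=4, val=35
Step 2: lo=5, hi=9, mid=7, val=72
Step 3: lo=5, hi=6, mid=5, val=53
Step 4: lo=6, hi=6, mid=6, val=56

Found at index 6


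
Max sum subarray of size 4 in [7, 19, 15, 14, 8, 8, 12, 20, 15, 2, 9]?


[0:4]: 55
[1:5]: 56
[2:6]: 45
[3:7]: 42
[4:8]: 48
[5:9]: 55
[6:10]: 49
[7:11]: 46

Max: 56 at [1:5]


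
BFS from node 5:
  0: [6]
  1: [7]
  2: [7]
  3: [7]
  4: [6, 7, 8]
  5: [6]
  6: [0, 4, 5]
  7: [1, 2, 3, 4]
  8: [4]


Visit 5, enqueue [6]
Visit 6, enqueue [0, 4]
Visit 0, enqueue []
Visit 4, enqueue [7, 8]
Visit 7, enqueue [1, 2, 3]
Visit 8, enqueue []
Visit 1, enqueue []
Visit 2, enqueue []
Visit 3, enqueue []

BFS order: [5, 6, 0, 4, 7, 8, 1, 2, 3]


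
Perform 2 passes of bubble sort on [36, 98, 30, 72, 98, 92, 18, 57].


Initial: [36, 98, 30, 72, 98, 92, 18, 57]
Pass 1: [36, 30, 72, 98, 92, 18, 57, 98] (5 swaps)
Pass 2: [30, 36, 72, 92, 18, 57, 98, 98] (4 swaps)

After 2 passes: [30, 36, 72, 92, 18, 57, 98, 98]


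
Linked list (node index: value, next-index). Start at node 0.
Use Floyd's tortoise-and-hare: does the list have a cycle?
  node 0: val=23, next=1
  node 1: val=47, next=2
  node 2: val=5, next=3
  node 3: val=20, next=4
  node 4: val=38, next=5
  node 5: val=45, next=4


Floyd's tortoise (slow, +1) and hare (fast, +2):
  init: slow=0, fast=0
  step 1: slow=1, fast=2
  step 2: slow=2, fast=4
  step 3: slow=3, fast=4
  step 4: slow=4, fast=4
  slow == fast at node 4: cycle detected

Cycle: yes


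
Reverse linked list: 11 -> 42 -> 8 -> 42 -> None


Step 1: curr=11, set curr.next=prev(None) | reversed so far: 11
Step 2: curr=42, set curr.next=prev(11) | reversed so far: 42 -> 11
Step 3: curr=8, set curr.next=prev(42) | reversed so far: 8 -> 42 -> 11
Step 4: curr=42, set curr.next=prev(8) | reversed so far: 42 -> 8 -> 42 -> 11

42 -> 8 -> 42 -> 11 -> None


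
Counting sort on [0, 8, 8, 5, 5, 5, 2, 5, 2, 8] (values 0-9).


Input: [0, 8, 8, 5, 5, 5, 2, 5, 2, 8]
Counts: [1, 0, 2, 0, 0, 4, 0, 0, 3, 0]

Sorted: [0, 2, 2, 5, 5, 5, 5, 8, 8, 8]


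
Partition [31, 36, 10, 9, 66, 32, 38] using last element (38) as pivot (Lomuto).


Pivot: 38
  31 <= 38: advance i (no swap)
  36 <= 38: advance i (no swap)
  10 <= 38: advance i (no swap)
  9 <= 38: advance i (no swap)
  32 <= 38: swap -> [31, 36, 10, 9, 32, 66, 38]
Place pivot at 5: [31, 36, 10, 9, 32, 38, 66]

Partitioned: [31, 36, 10, 9, 32, 38, 66]


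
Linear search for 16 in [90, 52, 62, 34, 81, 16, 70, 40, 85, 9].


i=0: 90!=16
i=1: 52!=16
i=2: 62!=16
i=3: 34!=16
i=4: 81!=16
i=5: 16==16 found!

Found at 5, 6 comps


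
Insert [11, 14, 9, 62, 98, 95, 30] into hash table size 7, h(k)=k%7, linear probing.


Insert 11: h=4 -> slot 4
Insert 14: h=0 -> slot 0
Insert 9: h=2 -> slot 2
Insert 62: h=6 -> slot 6
Insert 98: h=0, 1 probes -> slot 1
Insert 95: h=4, 1 probes -> slot 5
Insert 30: h=2, 1 probes -> slot 3

Table: [14, 98, 9, 30, 11, 95, 62]


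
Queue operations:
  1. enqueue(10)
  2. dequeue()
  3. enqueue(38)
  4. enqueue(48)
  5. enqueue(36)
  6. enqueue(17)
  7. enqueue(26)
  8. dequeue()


enqueue(10) -> [10]
dequeue()->10, []
enqueue(38) -> [38]
enqueue(48) -> [38, 48]
enqueue(36) -> [38, 48, 36]
enqueue(17) -> [38, 48, 36, 17]
enqueue(26) -> [38, 48, 36, 17, 26]
dequeue()->38, [48, 36, 17, 26]

Final queue: [48, 36, 17, 26]


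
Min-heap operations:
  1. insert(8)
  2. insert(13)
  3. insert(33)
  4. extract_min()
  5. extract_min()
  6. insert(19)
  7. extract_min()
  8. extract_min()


insert(8) -> [8]
insert(13) -> [8, 13]
insert(33) -> [8, 13, 33]
extract_min()->8, [13, 33]
extract_min()->13, [33]
insert(19) -> [19, 33]
extract_min()->19, [33]
extract_min()->33, []

Final heap: []


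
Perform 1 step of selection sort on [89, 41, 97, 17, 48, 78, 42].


Initial: [89, 41, 97, 17, 48, 78, 42]
Step 1: min=17 at 3
  Swap: [17, 41, 97, 89, 48, 78, 42]

After 1 step: [17, 41, 97, 89, 48, 78, 42]


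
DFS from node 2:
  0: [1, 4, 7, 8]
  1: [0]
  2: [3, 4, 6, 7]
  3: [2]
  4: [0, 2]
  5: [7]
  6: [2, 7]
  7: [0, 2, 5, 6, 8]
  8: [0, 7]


Visit 2, push [7, 6, 4, 3]
Visit 3, push []
Visit 4, push [0]
Visit 0, push [8, 7, 1]
Visit 1, push []
Visit 7, push [8, 6, 5]
Visit 5, push []
Visit 6, push []
Visit 8, push []

DFS order: [2, 3, 4, 0, 1, 7, 5, 6, 8]


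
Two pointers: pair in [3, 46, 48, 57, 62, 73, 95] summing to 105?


lo=0(3)+hi=6(95)=98
lo=1(46)+hi=6(95)=141
lo=1(46)+hi=5(73)=119
lo=1(46)+hi=4(62)=108
lo=1(46)+hi=3(57)=103
lo=2(48)+hi=3(57)=105

Yes: 48+57=105


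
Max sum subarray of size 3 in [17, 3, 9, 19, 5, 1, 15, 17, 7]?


[0:3]: 29
[1:4]: 31
[2:5]: 33
[3:6]: 25
[4:7]: 21
[5:8]: 33
[6:9]: 39

Max: 39 at [6:9]


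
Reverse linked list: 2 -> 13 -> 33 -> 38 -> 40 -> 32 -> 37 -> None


Step 1: curr=2, set curr.next=prev(None) | reversed so far: 2
Step 2: curr=13, set curr.next=prev(2) | reversed so far: 13 -> 2
Step 3: curr=33, set curr.next=prev(13) | reversed so far: 33 -> 13 -> 2
Step 4: curr=38, set curr.next=prev(33) | reversed so far: 38 -> 33 -> 13 -> 2
Step 5: curr=40, set curr.next=prev(38) | reversed so far: 40 -> 38 -> 33 -> 13 -> 2
Step 6: curr=32, set curr.next=prev(40) | reversed so far: 32 -> 40 -> 38 -> 33 -> 13 -> 2
Step 7: curr=37, set curr.next=prev(32) | reversed so far: 37 -> 32 -> 40 -> 38 -> 33 -> 13 -> 2

37 -> 32 -> 40 -> 38 -> 33 -> 13 -> 2 -> None


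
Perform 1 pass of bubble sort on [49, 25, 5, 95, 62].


Initial: [49, 25, 5, 95, 62]
Pass 1: [25, 5, 49, 62, 95] (3 swaps)

After 1 pass: [25, 5, 49, 62, 95]


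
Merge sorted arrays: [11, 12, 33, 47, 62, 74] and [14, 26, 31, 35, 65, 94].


Take 11 from A
Take 12 from A
Take 14 from B
Take 26 from B
Take 31 from B
Take 33 from A
Take 35 from B
Take 47 from A
Take 62 from A
Take 65 from B
Take 74 from A

Merged: [11, 12, 14, 26, 31, 33, 35, 47, 62, 65, 74, 94]


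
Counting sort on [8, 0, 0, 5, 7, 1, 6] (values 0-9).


Input: [8, 0, 0, 5, 7, 1, 6]
Counts: [2, 1, 0, 0, 0, 1, 1, 1, 1, 0]

Sorted: [0, 0, 1, 5, 6, 7, 8]


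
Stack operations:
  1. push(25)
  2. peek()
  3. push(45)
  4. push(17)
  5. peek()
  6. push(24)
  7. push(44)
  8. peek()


push(25) -> [25]
peek()->25
push(45) -> [25, 45]
push(17) -> [25, 45, 17]
peek()->17
push(24) -> [25, 45, 17, 24]
push(44) -> [25, 45, 17, 24, 44]
peek()->44

Final stack: [25, 45, 17, 24, 44]


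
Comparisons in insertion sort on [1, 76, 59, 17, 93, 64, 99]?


Algorithm: insertion sort
Input: [1, 76, 59, 17, 93, 64, 99]
Sorted: [1, 17, 59, 64, 76, 93, 99]

11


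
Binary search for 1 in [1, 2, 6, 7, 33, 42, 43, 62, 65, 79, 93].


Step 1: lo=0, hi=10, mid=5, val=42
Step 2: lo=0, hi=4, mid=2, val=6
Step 3: lo=0, hi=1, mid=0, val=1

Found at index 0


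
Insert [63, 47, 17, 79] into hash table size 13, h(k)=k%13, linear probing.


Insert 63: h=11 -> slot 11
Insert 47: h=8 -> slot 8
Insert 17: h=4 -> slot 4
Insert 79: h=1 -> slot 1

Table: [None, 79, None, None, 17, None, None, None, 47, None, None, 63, None]


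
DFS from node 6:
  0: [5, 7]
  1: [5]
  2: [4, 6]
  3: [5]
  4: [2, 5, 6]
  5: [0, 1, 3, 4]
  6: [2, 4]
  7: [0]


Visit 6, push [4, 2]
Visit 2, push [4]
Visit 4, push [5]
Visit 5, push [3, 1, 0]
Visit 0, push [7]
Visit 7, push []
Visit 1, push []
Visit 3, push []

DFS order: [6, 2, 4, 5, 0, 7, 1, 3]
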